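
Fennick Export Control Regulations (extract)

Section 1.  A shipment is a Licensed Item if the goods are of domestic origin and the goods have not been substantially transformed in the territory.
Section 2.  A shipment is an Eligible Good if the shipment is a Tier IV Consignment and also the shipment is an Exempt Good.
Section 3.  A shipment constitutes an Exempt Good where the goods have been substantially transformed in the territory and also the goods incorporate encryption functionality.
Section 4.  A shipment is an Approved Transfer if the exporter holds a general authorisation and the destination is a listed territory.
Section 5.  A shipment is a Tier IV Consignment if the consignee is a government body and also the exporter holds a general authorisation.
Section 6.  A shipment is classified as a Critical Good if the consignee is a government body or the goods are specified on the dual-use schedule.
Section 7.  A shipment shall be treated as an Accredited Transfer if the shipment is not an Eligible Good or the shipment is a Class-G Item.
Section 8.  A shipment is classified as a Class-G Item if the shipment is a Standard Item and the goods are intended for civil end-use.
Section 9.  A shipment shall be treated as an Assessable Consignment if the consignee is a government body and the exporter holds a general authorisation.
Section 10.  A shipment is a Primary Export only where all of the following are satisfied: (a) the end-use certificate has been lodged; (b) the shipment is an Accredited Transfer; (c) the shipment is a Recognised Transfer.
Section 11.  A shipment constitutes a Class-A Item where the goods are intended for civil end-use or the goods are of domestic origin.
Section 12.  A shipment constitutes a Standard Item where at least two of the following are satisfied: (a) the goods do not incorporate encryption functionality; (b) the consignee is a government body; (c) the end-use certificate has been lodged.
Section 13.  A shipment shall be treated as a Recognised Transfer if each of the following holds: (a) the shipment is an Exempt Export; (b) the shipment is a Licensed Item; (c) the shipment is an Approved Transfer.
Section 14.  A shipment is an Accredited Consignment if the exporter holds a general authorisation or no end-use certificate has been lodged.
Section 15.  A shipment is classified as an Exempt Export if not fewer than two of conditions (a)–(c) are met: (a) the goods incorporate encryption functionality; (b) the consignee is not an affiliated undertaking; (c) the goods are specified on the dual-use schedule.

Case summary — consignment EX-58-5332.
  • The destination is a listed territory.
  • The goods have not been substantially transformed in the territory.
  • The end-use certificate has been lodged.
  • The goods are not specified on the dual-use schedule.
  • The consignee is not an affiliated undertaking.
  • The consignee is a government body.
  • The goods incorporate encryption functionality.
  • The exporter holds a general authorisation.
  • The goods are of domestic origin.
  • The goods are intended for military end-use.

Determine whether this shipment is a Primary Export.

section 5 — Tier IV Consignment: [the consignee is a government body? yes] AND [the exporter holds a general authorisation? yes] → satisfied.
section 3 — Exempt Good: [the goods have been substantially transformed in the territory? no] AND [the goods incorporate encryption functionality? yes] → not satisfied.
section 2 — Eligible Good: [Tier IV Consignment (section 5)? yes] AND [Exempt Good (section 3)? no] → not satisfied.
section 12 — Standard Item: the goods do not incorporate encryption functionality? no; the consignee is a government body? yes; the end-use certificate has been lodged? yes — 2 of 3 hold (need ≥2) → satisfied.
section 8 — Class-G Item: [Standard Item (section 12)? yes] AND [the goods are intended for civil end-use? no] → not satisfied.
section 7 — Accredited Transfer: [not an Eligible Good (section 2)? yes] OR [Class-G Item (section 8)? no] → satisfied.
section 15 — Exempt Export: the goods incorporate encryption functionality? yes; the consignee is not an affiliated undertaking? yes; the goods are specified on the dual-use schedule? no — 2 of 3 hold (need ≥2) → satisfied.
section 1 — Licensed Item: [the goods are of domestic origin? yes] AND [the goods have not been substantially transformed in the territory? yes] → satisfied.
section 4 — Approved Transfer: [the exporter holds a general authorisation? yes] AND [the destination is a listed territory? yes] → satisfied.
section 13 — Recognised Transfer: [Exempt Export (section 15)? yes] AND [Licensed Item (section 1)? yes] AND [Approved Transfer (section 4)? yes] → satisfied.
section 10 — Primary Export: [the end-use certificate has been lodged? yes] AND [Accredited Transfer (section 7)? yes] AND [Recognised Transfer (section 13)? yes] → satisfied.

Yes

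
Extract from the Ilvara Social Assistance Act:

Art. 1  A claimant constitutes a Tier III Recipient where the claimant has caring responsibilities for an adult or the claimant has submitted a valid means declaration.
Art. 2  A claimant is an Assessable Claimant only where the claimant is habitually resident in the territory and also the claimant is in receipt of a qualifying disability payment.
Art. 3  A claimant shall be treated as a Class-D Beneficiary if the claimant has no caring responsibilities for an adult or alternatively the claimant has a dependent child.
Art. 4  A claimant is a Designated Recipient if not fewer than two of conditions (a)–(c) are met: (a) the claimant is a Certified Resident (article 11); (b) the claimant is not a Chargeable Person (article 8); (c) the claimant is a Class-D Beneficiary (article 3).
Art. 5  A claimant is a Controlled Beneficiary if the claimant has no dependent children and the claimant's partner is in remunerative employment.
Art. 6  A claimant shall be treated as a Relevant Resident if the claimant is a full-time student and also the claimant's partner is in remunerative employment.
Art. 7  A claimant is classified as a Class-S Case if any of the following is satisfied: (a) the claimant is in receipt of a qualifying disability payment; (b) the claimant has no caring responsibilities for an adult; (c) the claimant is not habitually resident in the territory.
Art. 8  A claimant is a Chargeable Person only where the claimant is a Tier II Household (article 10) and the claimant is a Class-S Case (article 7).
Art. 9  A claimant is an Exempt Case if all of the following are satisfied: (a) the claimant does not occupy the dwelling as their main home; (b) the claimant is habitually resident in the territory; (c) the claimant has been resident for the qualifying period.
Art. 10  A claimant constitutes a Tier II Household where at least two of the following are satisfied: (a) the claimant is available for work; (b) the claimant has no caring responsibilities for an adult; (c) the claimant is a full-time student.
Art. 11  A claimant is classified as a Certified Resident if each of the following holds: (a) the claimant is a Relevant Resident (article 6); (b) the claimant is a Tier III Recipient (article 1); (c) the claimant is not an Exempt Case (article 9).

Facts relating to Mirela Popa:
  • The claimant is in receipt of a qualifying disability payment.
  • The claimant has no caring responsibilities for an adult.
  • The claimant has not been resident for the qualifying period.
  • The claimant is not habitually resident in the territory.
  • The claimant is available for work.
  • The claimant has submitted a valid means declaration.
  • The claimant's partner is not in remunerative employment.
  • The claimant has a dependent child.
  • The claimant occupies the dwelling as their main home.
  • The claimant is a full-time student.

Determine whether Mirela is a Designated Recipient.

No

article 6 — Relevant Resident: [the claimant is a full-time student? yes] AND [the claimant's partner is in remunerative employment? no] → not satisfied.
article 1 — Tier III Recipient: [the claimant has caring responsibilities for an adult? no] OR [the claimant has submitted a valid means declaration? yes] → satisfied.
article 9 — Exempt Case: [the claimant does not occupy the dwelling as their main home? no] AND [the claimant is habitually resident in the territory? no] AND [the claimant has been resident for the qualifying period? no] → not satisfied.
article 11 — Certified Resident: [Relevant Resident (article 6)? no] AND [Tier III Recipient (article 1)? yes] AND [not an Exempt Case (article 9)? yes] → not satisfied.
article 10 — Tier II Household: the claimant is available for work? yes; the claimant has no caring responsibilities for an adult? yes; the claimant is a full-time student? yes — 3 of 3 hold (need ≥2) → satisfied.
article 7 — Class-S Case: [the claimant is in receipt of a qualifying disability payment? yes] OR [the claimant has no caring responsibilities for an adult? yes] OR [the claimant is not habitually resident in the territory? yes] → satisfied.
article 8 — Chargeable Person: [Tier II Household (article 10)? yes] AND [Class-S Case (article 7)? yes] → satisfied.
article 3 — Class-D Beneficiary: [the claimant has no caring responsibilities for an adult? yes] OR [the claimant has a dependent child? yes] → satisfied.
article 4 — Designated Recipient: Certified Resident (article 11)? no; not a Chargeable Person (article 8)? no; Class-D Beneficiary (article 3)? yes — 1 of 3 hold (need ≥2) → not satisfied.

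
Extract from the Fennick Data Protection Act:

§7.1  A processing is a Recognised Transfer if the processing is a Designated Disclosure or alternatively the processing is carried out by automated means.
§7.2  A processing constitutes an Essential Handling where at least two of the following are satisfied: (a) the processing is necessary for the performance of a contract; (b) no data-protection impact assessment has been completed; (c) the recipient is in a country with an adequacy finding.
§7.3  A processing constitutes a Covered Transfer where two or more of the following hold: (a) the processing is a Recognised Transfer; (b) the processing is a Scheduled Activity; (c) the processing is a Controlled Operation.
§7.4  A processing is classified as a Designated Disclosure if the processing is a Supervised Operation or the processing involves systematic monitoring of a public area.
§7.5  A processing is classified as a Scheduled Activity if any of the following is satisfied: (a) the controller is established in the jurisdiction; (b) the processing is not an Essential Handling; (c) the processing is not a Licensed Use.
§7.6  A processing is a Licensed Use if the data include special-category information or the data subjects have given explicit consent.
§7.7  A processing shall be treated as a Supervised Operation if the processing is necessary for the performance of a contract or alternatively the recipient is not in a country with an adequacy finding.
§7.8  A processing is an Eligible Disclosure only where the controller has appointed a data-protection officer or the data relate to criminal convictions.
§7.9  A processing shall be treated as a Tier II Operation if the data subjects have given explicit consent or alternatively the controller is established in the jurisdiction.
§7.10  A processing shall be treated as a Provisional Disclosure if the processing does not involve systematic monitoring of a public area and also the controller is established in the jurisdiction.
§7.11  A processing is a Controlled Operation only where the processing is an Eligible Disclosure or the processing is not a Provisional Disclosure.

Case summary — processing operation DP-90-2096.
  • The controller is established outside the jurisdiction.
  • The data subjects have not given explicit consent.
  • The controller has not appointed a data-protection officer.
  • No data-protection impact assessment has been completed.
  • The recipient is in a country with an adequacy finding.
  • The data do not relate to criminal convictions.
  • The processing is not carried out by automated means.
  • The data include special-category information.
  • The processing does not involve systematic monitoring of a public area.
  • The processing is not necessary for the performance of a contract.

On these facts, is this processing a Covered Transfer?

Under §7.7: the processing is necessary for the performance of a contract? no; or the recipient is not in a country with an adequacy finding? no. So the processing is not a Supervised Operation.
Under §7.4: Supervised Operation (§7.7)? no; or the processing involves systematic monitoring of a public area? no. So the processing is not a Designated Disclosure.
Under §7.1: Designated Disclosure (§7.4)? no; or the processing is carried out by automated means? no. So the processing is not a Recognised Transfer.
Under §7.2: the processing is necessary for the performance of a contract? no; no data-protection impact assessment has been completed? yes; the recipient is in a country with an adequacy finding? yes — 2 of 3 hold (need ≥2) → satisfied.
Under §7.6: the data include special-category information? yes; or the data subjects have given explicit consent? no. So the processing is a Licensed Use.
Under §7.5: the controller is established in the jurisdiction? no; or not an Essential Handling (§7.2)? no; or not a Licensed Use (§7.6)? no. So the processing is not a Scheduled Activity.
Under §7.8: the controller has appointed a data-protection officer? no; or the data relate to criminal convictions? no. So the processing is not an Eligible Disclosure.
Under §7.10: the processing does not involve systematic monitoring of a public area? yes; and the controller is established in the jurisdiction? no. So the processing is not a Provisional Disclosure.
Under §7.11: Eligible Disclosure (§7.8)? no; or not a Provisional Disclosure (§7.10)? yes. So the processing is a Controlled Operation.
Under §7.3: Recognised Transfer (§7.1)? no; Scheduled Activity (§7.5)? no; Controlled Operation (§7.11)? yes — 1 of 3 hold (need ≥2) → not satisfied.

No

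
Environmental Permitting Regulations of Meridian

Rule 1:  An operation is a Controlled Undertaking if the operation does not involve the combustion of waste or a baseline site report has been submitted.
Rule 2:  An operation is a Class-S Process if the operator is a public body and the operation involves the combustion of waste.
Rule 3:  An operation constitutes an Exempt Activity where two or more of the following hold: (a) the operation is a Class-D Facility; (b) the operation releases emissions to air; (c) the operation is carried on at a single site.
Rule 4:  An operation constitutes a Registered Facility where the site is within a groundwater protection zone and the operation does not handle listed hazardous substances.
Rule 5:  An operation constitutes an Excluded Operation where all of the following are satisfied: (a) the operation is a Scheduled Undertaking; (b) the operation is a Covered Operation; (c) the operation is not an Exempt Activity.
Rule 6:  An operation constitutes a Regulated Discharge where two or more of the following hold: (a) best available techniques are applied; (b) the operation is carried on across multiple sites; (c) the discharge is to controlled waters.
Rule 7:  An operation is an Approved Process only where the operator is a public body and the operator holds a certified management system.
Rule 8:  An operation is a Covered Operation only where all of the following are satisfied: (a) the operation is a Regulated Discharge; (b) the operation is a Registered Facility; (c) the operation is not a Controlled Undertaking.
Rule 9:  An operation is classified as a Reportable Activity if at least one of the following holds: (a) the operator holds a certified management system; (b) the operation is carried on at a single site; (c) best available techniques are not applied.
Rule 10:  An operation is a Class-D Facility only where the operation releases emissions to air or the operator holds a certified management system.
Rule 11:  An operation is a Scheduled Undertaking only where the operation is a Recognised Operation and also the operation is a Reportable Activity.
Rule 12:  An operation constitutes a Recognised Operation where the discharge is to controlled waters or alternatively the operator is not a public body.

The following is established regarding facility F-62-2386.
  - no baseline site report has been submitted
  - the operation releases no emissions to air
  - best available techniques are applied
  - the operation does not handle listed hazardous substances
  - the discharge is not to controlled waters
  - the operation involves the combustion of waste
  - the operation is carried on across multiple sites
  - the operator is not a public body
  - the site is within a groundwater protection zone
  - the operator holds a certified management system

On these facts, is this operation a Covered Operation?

Yes

rule 6 — Regulated Discharge: best available techniques are applied? yes; the operation is carried on across multiple sites? yes; the discharge is to controlled waters? no — 2 of 3 hold (need ≥2) → satisfied.
rule 4 — Registered Facility: [the site is within a groundwater protection zone? yes] AND [the operation does not handle listed hazardous substances? yes] → satisfied.
rule 1 — Controlled Undertaking: [the operation does not involve the combustion of waste? no] OR [a baseline site report has been submitted? no] → not satisfied.
rule 8 — Covered Operation: [Regulated Discharge (rule 6)? yes] AND [Registered Facility (rule 4)? yes] AND [not a Controlled Undertaking (rule 1)? yes] → satisfied.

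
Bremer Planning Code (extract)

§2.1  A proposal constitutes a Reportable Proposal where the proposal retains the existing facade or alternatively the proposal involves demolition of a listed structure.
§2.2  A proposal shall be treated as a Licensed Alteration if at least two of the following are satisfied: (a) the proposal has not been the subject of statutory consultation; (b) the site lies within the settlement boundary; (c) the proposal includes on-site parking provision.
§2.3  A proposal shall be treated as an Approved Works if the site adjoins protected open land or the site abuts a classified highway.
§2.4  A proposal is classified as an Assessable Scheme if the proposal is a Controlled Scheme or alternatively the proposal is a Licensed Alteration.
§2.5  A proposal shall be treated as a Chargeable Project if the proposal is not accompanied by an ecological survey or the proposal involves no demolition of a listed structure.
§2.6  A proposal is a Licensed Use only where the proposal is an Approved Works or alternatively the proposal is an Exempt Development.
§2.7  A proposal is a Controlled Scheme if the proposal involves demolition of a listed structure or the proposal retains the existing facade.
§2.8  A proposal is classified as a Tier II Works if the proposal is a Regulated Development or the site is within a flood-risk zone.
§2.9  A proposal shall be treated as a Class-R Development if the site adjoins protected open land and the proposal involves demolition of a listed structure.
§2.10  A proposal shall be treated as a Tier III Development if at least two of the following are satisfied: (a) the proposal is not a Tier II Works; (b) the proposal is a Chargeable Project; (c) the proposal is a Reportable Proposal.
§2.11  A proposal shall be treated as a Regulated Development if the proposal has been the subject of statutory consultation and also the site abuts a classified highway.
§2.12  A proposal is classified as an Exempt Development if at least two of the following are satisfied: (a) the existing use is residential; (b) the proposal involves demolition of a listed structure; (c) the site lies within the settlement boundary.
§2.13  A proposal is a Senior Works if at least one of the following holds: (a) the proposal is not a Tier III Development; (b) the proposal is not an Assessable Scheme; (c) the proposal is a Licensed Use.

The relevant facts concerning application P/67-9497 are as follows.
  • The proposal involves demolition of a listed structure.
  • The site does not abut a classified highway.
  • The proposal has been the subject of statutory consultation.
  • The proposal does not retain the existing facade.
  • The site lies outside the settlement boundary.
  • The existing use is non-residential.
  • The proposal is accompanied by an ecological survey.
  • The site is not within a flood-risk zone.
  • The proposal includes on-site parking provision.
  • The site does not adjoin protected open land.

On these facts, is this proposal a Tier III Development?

Yes

Under §2.11: the proposal has been the subject of statutory consultation? yes; and the site abuts a classified highway? no. So the proposal is not a Regulated Development.
Under §2.8: Regulated Development (§2.11)? no; or the site is within a flood-risk zone? no. So the proposal is not a Tier II Works.
Under §2.5: the proposal is not accompanied by an ecological survey? no; or the proposal involves no demolition of a listed structure? no. So the proposal is not a Chargeable Project.
Under §2.1: the proposal retains the existing facade? no; or the proposal involves demolition of a listed structure? yes. So the proposal is a Reportable Proposal.
Under §2.10: not a Tier II Works (§2.8)? yes; Chargeable Project (§2.5)? no; Reportable Proposal (§2.1)? yes — 2 of 3 hold (need ≥2) → satisfied.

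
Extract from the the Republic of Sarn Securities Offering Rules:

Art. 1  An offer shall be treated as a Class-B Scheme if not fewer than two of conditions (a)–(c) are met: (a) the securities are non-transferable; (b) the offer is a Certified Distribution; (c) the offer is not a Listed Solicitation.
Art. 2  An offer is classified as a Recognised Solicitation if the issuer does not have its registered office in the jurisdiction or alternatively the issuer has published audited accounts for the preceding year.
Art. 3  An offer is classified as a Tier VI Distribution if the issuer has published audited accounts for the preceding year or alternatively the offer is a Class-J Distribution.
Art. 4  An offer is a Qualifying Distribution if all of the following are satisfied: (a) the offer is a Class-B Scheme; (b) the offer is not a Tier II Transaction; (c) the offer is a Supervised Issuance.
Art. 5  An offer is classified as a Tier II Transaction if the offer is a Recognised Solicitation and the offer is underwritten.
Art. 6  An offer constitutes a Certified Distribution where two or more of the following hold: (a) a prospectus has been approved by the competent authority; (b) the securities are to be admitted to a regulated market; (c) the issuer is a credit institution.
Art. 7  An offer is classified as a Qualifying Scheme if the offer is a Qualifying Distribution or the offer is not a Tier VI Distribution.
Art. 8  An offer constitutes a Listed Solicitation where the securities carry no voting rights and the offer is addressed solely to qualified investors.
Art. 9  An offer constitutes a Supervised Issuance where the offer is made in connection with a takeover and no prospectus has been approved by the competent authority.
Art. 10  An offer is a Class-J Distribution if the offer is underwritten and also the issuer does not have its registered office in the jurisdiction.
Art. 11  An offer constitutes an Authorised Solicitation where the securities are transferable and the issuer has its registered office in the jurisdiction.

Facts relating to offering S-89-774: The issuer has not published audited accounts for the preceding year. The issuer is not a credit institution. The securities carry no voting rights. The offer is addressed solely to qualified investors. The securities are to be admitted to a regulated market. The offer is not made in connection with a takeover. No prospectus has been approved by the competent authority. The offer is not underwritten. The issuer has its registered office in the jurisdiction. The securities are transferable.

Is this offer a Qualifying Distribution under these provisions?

article 6 — Certified Distribution: a prospectus has been approved by the competent authority? no; the securities are to be admitted to a regulated market? yes; the issuer is a credit institution? no — 1 of 3 hold (need ≥2) → not satisfied.
article 8 — Listed Solicitation: [the securities carry no voting rights? yes] AND [the offer is addressed solely to qualified investors? yes] → satisfied.
article 1 — Class-B Scheme: the securities are non-transferable? no; Certified Distribution (article 6)? no; not a Listed Solicitation (article 8)? no — 0 of 3 hold (need ≥2) → not satisfied.
article 2 — Recognised Solicitation: [the issuer does not have its registered office in the jurisdiction? no] OR [the issuer has published audited accounts for the preceding year? no] → not satisfied.
article 5 — Tier II Transaction: [Recognised Solicitation (article 2)? no] AND [the offer is underwritten? no] → not satisfied.
article 9 — Supervised Issuance: [the offer is made in connection with a takeover? no] AND [no prospectus has been approved by the competent authority? yes] → not satisfied.
article 4 — Qualifying Distribution: [Class-B Scheme (article 1)? no] AND [not a Tier II Transaction (article 5)? yes] AND [Supervised Issuance (article 9)? no] → not satisfied.

No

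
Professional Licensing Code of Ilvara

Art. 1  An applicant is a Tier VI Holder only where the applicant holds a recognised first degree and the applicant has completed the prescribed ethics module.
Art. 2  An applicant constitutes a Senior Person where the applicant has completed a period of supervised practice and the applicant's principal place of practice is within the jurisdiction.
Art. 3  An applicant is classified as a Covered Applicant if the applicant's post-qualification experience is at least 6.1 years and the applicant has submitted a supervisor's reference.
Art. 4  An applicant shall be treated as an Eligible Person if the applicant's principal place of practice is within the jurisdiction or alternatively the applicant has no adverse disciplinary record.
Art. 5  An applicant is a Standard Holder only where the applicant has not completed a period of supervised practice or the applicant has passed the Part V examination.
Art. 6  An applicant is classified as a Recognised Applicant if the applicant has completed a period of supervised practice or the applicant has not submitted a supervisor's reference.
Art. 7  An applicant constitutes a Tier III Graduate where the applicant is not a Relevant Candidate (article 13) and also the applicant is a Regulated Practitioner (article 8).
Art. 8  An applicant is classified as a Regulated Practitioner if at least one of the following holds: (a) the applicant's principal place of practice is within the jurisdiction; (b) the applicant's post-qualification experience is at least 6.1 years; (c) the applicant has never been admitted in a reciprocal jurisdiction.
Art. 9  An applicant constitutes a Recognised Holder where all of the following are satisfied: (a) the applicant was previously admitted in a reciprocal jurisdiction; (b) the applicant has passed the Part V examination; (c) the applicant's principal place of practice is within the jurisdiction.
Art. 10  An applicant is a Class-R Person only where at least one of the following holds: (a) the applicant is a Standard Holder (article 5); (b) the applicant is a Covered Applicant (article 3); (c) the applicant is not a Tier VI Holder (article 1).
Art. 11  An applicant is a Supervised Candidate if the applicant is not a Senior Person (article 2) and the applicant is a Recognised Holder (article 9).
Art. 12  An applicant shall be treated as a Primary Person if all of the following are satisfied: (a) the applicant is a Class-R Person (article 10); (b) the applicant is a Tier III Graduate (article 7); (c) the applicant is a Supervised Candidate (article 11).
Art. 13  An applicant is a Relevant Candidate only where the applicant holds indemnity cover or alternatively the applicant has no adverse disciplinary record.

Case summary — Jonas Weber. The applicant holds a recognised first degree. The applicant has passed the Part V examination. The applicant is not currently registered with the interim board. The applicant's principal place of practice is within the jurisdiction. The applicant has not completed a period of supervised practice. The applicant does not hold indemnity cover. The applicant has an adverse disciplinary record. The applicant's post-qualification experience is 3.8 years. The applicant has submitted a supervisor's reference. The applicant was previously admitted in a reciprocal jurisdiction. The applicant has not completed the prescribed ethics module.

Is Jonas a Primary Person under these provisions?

Yes

article 5 — Standard Holder: [the applicant has not completed a period of supervised practice? yes] OR [the applicant has passed the Part V examination? yes] → satisfied.
article 3 — Covered Applicant: [applicant's post-qualification experience: 3.8 years ≥ 6.1 years? no] AND [the applicant has submitted a supervisor's reference? yes] → not satisfied.
article 1 — Tier VI Holder: [the applicant holds a recognised first degree? yes] AND [the applicant has completed the prescribed ethics module? no] → not satisfied.
article 10 — Class-R Person: [Standard Holder (article 5)? yes] OR [Covered Applicant (article 3)? no] OR [not a Tier VI Holder (article 1)? yes] → satisfied.
article 13 — Relevant Candidate: [the applicant holds indemnity cover? no] OR [the applicant has no adverse disciplinary record? no] → not satisfied.
article 8 — Regulated Practitioner: [the applicant's principal place of practice is within the jurisdiction? yes] OR [applicant's post-qualification experience: 3.8 years ≥ 6.1 years? no] OR [the applicant has never been admitted in a reciprocal jurisdiction? no] → satisfied.
article 7 — Tier III Graduate: [not a Relevant Candidate (article 13)? yes] AND [Regulated Practitioner (article 8)? yes] → satisfied.
article 2 — Senior Person: [the applicant has completed a period of supervised practice? no] AND [the applicant's principal place of practice is within the jurisdiction? yes] → not satisfied.
article 9 — Recognised Holder: [the applicant was previously admitted in a reciprocal jurisdiction? yes] AND [the applicant has passed the Part V examination? yes] AND [the applicant's principal place of practice is within the jurisdiction? yes] → satisfied.
article 11 — Supervised Candidate: [not a Senior Person (article 2)? yes] AND [Recognised Holder (article 9)? yes] → satisfied.
article 12 — Primary Person: [Class-R Person (article 10)? yes] AND [Tier III Graduate (article 7)? yes] AND [Supervised Candidate (article 11)? yes] → satisfied.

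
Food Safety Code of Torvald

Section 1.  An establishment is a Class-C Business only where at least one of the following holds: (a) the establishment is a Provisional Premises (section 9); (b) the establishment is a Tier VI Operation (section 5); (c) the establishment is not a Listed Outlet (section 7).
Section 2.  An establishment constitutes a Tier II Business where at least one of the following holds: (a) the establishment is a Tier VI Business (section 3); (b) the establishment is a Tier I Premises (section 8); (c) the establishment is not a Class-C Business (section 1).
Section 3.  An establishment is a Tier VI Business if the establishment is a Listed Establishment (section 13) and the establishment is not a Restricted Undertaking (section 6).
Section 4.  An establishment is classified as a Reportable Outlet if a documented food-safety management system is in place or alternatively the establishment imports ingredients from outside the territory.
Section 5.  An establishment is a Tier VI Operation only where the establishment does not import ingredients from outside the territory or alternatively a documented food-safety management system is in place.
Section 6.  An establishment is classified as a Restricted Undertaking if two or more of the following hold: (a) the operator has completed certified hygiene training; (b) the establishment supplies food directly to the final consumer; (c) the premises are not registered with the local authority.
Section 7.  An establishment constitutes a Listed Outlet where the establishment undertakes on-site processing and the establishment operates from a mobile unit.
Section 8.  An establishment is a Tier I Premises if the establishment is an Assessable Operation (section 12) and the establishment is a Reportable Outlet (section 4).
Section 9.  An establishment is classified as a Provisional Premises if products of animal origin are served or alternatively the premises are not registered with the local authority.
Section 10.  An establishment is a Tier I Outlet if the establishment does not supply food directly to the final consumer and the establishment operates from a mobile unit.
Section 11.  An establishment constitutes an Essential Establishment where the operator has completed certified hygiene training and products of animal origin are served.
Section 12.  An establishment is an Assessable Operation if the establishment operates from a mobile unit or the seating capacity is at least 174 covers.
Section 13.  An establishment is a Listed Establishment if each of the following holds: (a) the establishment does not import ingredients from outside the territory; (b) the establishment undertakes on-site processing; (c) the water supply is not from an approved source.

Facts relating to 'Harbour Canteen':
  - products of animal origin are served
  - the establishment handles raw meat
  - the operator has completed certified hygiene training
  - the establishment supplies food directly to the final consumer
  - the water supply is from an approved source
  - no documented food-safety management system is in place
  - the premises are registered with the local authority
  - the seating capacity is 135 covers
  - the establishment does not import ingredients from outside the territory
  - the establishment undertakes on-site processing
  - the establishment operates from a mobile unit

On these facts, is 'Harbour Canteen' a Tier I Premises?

section 12 — Assessable Operation: [the establishment operates from a mobile unit? yes] OR [seating capacity: 135 covers ≥ 174 covers? no] → satisfied.
section 4 — Reportable Outlet: [a documented food-safety management system is in place? no] OR [the establishment imports ingredients from outside the territory? no] → not satisfied.
section 8 — Tier I Premises: [Assessable Operation (section 12)? yes] AND [Reportable Outlet (section 4)? no] → not satisfied.

No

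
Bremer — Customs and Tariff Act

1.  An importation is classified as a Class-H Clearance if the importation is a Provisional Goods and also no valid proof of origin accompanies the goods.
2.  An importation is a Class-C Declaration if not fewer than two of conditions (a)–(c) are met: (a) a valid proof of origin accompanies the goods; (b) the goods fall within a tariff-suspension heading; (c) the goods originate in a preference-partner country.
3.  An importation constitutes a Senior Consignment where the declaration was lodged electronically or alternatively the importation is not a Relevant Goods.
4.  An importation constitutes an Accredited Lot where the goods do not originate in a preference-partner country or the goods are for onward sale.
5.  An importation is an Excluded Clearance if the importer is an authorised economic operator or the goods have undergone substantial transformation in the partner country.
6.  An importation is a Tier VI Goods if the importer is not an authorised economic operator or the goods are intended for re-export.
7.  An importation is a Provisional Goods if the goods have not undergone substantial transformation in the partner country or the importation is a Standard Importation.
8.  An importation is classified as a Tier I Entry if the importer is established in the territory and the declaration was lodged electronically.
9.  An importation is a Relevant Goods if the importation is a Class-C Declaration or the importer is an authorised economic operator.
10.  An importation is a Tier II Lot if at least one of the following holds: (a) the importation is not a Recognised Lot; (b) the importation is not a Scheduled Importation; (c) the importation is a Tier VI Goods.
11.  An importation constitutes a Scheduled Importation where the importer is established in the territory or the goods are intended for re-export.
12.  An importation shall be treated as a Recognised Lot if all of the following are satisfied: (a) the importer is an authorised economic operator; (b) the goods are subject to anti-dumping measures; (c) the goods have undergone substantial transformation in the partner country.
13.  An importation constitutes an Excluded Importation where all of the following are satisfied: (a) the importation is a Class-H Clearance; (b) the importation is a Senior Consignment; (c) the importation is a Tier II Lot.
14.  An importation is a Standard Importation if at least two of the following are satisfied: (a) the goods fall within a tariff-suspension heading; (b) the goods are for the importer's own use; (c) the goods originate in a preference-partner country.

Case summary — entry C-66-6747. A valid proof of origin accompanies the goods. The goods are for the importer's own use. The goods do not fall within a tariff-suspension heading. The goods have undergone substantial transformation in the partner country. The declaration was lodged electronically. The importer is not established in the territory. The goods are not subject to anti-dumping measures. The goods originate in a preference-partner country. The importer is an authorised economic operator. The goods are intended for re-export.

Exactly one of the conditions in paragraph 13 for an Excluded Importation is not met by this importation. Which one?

Under paragraph 14: the goods fall within a tariff-suspension heading? no; the goods are for the importer's own use? yes; the goods originate in a preference-partner country? yes — 2 of 3 hold (need ≥2) → satisfied.
Under paragraph 7: the goods have not undergone substantial transformation in the partner country? no; or Standard Importation (paragraph 14)? yes. So the importation is a Provisional Goods.
Under paragraph 1: Provisional Goods (paragraph 7)? yes; and no valid proof of origin accompanies the goods? no. So the importation is not a Class-H Clearance.
Under paragraph 2: a valid proof of origin accompanies the goods? yes; the goods fall within a tariff-suspension heading? no; the goods originate in a preference-partner country? yes — 2 of 3 hold (need ≥2) → satisfied.
Under paragraph 9: Class-C Declaration (paragraph 2)? yes; or the importer is an authorised economic operator? yes. So the importation is a Relevant Goods.
Under paragraph 3: the declaration was lodged electronically? yes; or not a Relevant Goods (paragraph 9)? no. So the importation is a Senior Consignment.
Under paragraph 12: the importer is an authorised economic operator? yes; and the goods are subject to anti-dumping measures? no; and the goods have undergone substantial transformation in the partner country? yes. So the importation is not a Recognised Lot.
Under paragraph 11: the importer is established in the territory? no; or the goods are intended for re-export? yes. So the importation is a Scheduled Importation.
Under paragraph 6: the importer is not an authorised economic operator? no; or the goods are intended for re-export? yes. So the importation is a Tier VI Goods.
Under paragraph 10: not a Recognised Lot (paragraph 12)? yes; or not a Scheduled Importation (paragraph 11)? no; or Tier VI Goods (paragraph 6)? yes. So the importation is a Tier II Lot.
Under paragraph 13: Class-H Clearance (paragraph 1)? no; and Senior Consignment (paragraph 3)? yes; and Tier II Lot (paragraph 10)? yes. So the importation is not an Excluded Importation.

Class-H Clearance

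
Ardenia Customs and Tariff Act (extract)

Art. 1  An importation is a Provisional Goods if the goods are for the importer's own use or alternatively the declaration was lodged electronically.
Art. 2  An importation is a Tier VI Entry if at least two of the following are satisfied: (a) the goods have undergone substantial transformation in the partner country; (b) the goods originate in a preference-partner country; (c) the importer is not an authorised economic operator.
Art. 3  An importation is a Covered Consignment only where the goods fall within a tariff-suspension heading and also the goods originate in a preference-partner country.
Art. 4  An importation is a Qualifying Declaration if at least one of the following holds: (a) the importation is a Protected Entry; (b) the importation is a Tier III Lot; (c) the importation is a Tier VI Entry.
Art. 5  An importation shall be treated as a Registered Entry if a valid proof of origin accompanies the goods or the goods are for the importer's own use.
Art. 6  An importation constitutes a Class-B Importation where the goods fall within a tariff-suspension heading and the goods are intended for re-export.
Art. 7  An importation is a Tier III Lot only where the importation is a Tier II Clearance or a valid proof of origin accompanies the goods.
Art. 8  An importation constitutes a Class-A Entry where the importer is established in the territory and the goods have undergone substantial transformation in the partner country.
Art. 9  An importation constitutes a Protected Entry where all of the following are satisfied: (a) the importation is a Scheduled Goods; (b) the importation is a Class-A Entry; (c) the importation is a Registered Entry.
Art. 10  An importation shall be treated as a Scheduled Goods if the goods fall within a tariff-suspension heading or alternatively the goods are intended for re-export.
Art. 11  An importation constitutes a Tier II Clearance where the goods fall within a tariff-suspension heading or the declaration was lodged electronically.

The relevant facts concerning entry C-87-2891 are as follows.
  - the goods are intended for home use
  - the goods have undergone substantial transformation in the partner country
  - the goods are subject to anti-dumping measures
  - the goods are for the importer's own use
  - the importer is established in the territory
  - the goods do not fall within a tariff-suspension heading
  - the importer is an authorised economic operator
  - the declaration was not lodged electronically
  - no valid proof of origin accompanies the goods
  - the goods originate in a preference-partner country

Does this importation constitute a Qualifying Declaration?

Yes

article 10 — Scheduled Goods: [the goods fall within a tariff-suspension heading? no] OR [the goods are intended for re-export? no] → not satisfied.
article 8 — Class-A Entry: [the importer is established in the territory? yes] AND [the goods have undergone substantial transformation in the partner country? yes] → satisfied.
article 5 — Registered Entry: [a valid proof of origin accompanies the goods? no] OR [the goods are for the importer's own use? yes] → satisfied.
article 9 — Protected Entry: [Scheduled Goods (article 10)? no] AND [Class-A Entry (article 8)? yes] AND [Registered Entry (article 5)? yes] → not satisfied.
article 11 — Tier II Clearance: [the goods fall within a tariff-suspension heading? no] OR [the declaration was lodged electronically? no] → not satisfied.
article 7 — Tier III Lot: [Tier II Clearance (article 11)? no] OR [a valid proof of origin accompanies the goods? no] → not satisfied.
article 2 — Tier VI Entry: the goods have undergone substantial transformation in the partner country? yes; the goods originate in a preference-partner country? yes; the importer is not an authorised economic operator? no — 2 of 3 hold (need ≥2) → satisfied.
article 4 — Qualifying Declaration: [Protected Entry (article 9)? no] OR [Tier III Lot (article 7)? no] OR [Tier VI Entry (article 2)? yes] → satisfied.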